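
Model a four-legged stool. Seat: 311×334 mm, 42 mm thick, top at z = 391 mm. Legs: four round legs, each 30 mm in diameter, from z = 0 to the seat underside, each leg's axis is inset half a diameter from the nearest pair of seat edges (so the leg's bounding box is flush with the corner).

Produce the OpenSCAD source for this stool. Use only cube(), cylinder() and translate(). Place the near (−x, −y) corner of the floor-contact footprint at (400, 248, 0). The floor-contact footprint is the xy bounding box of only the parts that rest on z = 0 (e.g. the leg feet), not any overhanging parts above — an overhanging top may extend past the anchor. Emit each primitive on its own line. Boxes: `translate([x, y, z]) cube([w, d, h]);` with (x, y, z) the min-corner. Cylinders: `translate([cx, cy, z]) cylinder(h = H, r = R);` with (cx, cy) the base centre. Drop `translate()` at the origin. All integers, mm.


// leg_h = 391 - 42 = 349
translate([400, 248, 349]) cube([311, 334, 42]);
translate([415, 263, 0]) cylinder(h = 349, r = 15);
translate([696, 263, 0]) cylinder(h = 349, r = 15);
translate([415, 567, 0]) cylinder(h = 349, r = 15);
translate([696, 567, 0]) cylinder(h = 349, r = 15);


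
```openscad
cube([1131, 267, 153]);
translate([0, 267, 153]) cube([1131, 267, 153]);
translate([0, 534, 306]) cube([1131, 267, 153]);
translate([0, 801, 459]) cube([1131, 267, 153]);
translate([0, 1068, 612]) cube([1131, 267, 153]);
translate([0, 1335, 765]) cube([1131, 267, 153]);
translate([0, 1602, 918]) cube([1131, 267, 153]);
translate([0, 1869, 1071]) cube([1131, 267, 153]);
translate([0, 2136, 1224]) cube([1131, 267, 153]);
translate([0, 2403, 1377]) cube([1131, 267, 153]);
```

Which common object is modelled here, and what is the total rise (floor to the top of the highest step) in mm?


A staircase. The total rise is 1530 mm.

10 identical blocks, each offset up and back from the previous — a staircase. Each step is 153 mm tall and there are 10 of them, so the total rise is 10 × 153 = 1530 mm.


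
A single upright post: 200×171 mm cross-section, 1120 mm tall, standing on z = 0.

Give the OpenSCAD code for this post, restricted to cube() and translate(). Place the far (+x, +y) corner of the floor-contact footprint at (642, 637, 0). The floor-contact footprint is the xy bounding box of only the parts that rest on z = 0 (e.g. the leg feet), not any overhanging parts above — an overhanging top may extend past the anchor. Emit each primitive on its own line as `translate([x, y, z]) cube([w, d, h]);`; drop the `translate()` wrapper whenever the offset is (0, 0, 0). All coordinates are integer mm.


translate([442, 466, 0]) cube([200, 171, 1120]);


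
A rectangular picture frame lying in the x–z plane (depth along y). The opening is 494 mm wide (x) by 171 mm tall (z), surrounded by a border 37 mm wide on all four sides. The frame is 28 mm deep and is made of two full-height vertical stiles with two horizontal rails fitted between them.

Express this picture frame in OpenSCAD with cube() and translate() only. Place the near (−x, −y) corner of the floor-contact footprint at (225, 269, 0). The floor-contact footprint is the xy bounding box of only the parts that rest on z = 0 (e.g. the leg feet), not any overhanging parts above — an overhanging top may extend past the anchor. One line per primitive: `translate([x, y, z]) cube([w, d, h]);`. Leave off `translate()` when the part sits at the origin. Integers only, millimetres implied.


translate([225, 269, 0]) cube([37, 28, 245]);
translate([756, 269, 0]) cube([37, 28, 245]);
translate([262, 269, 0]) cube([494, 28, 37]);
translate([262, 269, 208]) cube([494, 28, 37]);


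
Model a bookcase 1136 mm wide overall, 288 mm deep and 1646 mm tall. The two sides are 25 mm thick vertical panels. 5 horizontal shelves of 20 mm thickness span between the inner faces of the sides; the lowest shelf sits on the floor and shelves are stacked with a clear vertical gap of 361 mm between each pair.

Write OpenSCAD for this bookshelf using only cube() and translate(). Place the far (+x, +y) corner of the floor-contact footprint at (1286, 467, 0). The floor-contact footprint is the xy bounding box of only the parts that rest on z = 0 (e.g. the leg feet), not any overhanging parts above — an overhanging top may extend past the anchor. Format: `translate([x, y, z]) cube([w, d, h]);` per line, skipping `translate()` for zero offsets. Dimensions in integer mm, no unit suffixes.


translate([150, 179, 0]) cube([25, 288, 1646]);
translate([1261, 179, 0]) cube([25, 288, 1646]);
translate([175, 179, 0]) cube([1086, 288, 20]);
translate([175, 179, 381]) cube([1086, 288, 20]);
translate([175, 179, 762]) cube([1086, 288, 20]);
translate([175, 179, 1143]) cube([1086, 288, 20]);
translate([175, 179, 1524]) cube([1086, 288, 20]);


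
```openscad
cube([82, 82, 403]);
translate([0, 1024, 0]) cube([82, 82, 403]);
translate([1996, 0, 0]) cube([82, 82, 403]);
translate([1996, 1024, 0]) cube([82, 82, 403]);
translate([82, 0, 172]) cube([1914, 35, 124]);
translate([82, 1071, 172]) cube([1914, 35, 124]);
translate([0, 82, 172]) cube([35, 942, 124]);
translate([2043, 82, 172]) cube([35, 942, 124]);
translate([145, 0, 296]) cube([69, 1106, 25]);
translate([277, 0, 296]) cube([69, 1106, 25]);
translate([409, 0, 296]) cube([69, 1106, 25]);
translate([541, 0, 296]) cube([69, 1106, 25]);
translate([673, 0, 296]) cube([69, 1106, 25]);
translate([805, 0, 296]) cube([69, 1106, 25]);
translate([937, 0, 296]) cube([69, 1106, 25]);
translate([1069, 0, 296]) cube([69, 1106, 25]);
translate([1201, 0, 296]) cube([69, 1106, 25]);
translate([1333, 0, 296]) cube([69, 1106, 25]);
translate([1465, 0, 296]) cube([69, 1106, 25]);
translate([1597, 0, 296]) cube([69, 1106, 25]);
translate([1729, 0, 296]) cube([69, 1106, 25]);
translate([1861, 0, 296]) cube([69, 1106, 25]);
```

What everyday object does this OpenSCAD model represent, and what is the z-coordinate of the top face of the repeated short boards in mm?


A bed frame. The slat-top height is 321 mm.

Four posts, four rails, and a row of slats — a bed frame. Slats sit on the rails at z = 172 + 124 = 296; with slat thickness 25, the top is 321 mm.


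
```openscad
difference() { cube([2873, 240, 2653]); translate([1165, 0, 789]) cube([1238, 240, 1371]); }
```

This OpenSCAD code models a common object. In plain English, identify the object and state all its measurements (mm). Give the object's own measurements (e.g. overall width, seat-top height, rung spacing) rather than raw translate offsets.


A wall 2873 mm long (x), 240 mm thick (y), 2653 mm tall, with a rectangular window opening cut through it. The opening is 1238 mm wide and 1371 mm tall; its sill is at z = 789 mm and its near (−x) edge is 1165 mm from the wall's −x end. The opening passes through the full wall thickness.


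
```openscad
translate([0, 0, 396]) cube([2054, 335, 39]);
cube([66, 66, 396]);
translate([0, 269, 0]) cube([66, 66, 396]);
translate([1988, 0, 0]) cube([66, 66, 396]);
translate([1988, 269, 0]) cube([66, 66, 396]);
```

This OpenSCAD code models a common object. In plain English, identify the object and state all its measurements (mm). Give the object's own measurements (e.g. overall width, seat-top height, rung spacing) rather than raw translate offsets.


A long wooden bench with a 2054 mm (x) × 335 mm (y) seat, 39 mm thick, its top surface 435 mm above the floor. Four 66 mm square legs at the seat corners, flush with the edges, run from z = 0 to the seat underside.


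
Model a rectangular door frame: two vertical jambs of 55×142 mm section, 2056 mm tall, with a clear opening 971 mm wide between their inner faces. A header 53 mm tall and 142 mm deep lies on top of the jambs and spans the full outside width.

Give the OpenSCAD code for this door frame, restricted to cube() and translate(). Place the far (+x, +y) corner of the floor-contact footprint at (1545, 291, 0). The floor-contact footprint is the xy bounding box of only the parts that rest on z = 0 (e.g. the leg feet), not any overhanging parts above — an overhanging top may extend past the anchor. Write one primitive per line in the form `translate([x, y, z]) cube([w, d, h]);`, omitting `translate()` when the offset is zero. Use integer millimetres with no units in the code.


translate([464, 149, 0]) cube([55, 142, 2056]);
translate([1490, 149, 0]) cube([55, 142, 2056]);
translate([464, 149, 2056]) cube([1081, 142, 53]);


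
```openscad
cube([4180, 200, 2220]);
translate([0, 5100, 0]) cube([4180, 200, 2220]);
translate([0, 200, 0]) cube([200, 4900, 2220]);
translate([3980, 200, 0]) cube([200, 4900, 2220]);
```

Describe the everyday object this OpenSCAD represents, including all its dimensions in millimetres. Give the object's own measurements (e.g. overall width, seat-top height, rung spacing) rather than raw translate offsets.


The wall frame of a small rectangular building: four walls, each 2220 mm tall and 200 mm thick, enclosing a footprint 4180 mm (x) by 5300 mm (y) outside-to-outside, with no floor or roof. The front and back walls (the −y and +y sides) span the full width; the two side walls fit between them.


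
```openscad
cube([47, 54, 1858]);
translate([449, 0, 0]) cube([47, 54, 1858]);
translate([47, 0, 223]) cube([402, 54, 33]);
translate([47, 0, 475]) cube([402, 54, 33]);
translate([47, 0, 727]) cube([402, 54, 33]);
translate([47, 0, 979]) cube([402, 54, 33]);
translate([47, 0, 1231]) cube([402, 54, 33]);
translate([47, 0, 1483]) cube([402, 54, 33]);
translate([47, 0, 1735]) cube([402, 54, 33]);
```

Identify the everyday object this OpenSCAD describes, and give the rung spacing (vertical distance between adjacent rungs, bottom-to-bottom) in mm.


A ladder. The rung spacing is 252 mm.

Two tall 47×54 posts with 7 short bars between them — a ladder. Adjacent rungs sit at z = 223 and z = 475, so the spacing is 475 − 223 = 252 mm.


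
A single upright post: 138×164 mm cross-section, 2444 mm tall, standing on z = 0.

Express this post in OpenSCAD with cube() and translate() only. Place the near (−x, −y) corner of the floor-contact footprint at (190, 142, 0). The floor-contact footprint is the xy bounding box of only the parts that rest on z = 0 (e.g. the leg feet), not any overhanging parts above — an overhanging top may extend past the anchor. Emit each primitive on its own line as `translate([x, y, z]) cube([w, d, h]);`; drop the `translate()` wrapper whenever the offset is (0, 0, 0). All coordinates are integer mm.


translate([190, 142, 0]) cube([138, 164, 2444]);


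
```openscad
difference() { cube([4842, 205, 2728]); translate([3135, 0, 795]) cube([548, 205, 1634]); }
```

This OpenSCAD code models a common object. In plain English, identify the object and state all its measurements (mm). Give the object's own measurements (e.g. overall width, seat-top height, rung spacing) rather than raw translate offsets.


A wall 4842 mm long (x), 205 mm thick (y), 2728 mm tall, with a rectangular window opening cut through it. The opening is 548 mm wide and 1634 mm tall; its sill is at z = 795 mm and its near (−x) edge is 3135 mm from the wall's −x end. The opening passes through the full wall thickness.


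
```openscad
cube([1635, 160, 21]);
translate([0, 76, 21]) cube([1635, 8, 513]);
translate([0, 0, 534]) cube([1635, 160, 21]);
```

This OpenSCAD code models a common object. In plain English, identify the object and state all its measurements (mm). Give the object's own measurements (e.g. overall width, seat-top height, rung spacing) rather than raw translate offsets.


An I-beam lying along x, 1635 mm long. Overall section height 555 mm. Two flanges 160 mm wide (y) and 21 mm thick, one on the floor and one at the top; a web 8 mm thick runs between them, centred on the flange width.


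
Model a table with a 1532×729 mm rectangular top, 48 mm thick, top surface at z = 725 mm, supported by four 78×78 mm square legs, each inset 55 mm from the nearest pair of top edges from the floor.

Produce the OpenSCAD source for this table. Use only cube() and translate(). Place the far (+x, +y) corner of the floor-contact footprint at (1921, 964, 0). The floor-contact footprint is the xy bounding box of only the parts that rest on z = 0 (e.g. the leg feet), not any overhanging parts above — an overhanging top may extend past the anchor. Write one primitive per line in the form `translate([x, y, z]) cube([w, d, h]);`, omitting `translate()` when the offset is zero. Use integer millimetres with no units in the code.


// leg_h = 725 - 48 = 677
translate([444, 290, 677]) cube([1532, 729, 48]);
translate([499, 345, 0]) cube([78, 78, 677]);
translate([1843, 345, 0]) cube([78, 78, 677]);
translate([499, 886, 0]) cube([78, 78, 677]);
translate([1843, 886, 0]) cube([78, 78, 677]);


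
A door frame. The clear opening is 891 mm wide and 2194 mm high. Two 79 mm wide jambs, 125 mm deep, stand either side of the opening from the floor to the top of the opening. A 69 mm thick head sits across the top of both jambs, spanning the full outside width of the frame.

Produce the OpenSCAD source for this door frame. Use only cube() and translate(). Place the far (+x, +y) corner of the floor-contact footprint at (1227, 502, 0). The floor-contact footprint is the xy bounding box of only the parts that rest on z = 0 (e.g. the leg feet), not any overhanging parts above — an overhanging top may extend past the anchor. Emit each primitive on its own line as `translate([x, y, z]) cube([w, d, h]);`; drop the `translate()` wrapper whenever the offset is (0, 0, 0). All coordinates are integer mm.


translate([178, 377, 0]) cube([79, 125, 2194]);
translate([1148, 377, 0]) cube([79, 125, 2194]);
translate([178, 377, 2194]) cube([1049, 125, 69]);


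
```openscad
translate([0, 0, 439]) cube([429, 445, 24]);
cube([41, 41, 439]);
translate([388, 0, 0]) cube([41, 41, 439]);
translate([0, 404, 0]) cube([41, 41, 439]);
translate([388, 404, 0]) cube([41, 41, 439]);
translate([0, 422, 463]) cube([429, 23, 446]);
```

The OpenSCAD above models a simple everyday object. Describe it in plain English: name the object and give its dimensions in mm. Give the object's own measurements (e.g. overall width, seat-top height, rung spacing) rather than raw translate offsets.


A chair. The seat is a 429×445×24 mm slab with its top at z = 463 mm, on four 41×41 mm corner legs (flush with the seat edges, standing on z = 0). A flat backrest 23 mm thick, 446 mm tall, spans the full seat width and rises from the seat top along its +y edge, rear face flush with the rear of the seat.


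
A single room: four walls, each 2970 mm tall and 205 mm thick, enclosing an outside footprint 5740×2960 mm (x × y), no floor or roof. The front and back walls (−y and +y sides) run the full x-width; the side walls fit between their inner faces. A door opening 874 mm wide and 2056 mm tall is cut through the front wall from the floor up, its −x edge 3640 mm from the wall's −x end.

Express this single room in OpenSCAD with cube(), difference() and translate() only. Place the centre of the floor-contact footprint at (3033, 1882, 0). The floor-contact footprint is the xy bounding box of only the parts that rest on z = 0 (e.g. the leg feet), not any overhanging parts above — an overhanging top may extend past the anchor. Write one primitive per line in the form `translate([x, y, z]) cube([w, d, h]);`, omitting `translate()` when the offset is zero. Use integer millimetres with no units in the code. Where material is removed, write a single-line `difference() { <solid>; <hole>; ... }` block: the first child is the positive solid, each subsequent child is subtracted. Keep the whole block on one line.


difference() { translate([163, 402, 0]) cube([5740, 205, 2970]); translate([3803, 402, 0]) cube([874, 205, 2056]); }
translate([163, 3157, 0]) cube([5740, 205, 2970]);
translate([163, 607, 0]) cube([205, 2550, 2970]);
translate([5698, 607, 0]) cube([205, 2550, 2970]);


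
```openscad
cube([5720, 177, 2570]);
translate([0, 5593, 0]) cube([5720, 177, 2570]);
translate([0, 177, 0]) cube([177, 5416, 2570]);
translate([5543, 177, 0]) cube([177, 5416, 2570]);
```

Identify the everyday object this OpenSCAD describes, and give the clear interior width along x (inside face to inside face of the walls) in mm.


A house (or room) frame. The interior width is 5366 mm.

Four 2570 mm walls enclosing a rectangle with no floor or roof — a room or house frame. Outside width is 5720 mm and wall thickness is 177 mm, so the interior width is 5720 − 2 × 177 = 5366 mm.


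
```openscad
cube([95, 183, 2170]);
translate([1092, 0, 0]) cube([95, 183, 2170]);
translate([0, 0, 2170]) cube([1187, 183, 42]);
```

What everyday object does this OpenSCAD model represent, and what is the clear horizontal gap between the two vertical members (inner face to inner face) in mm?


A door frame. The clear opening width is 997 mm.

Two 2170 mm tall posts with a header on top — a door frame. The left jamb is 95 mm wide at x = 0; the right jamb starts at x = 1092. The clear opening is 1092 − 95 = 997 mm.


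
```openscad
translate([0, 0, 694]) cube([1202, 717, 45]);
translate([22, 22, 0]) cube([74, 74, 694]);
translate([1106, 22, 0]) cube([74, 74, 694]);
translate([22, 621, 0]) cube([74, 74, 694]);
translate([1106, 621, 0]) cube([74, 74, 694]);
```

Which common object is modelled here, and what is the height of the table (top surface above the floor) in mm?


A table. The table height is 739 mm.

A 1202×717×45 slab sits at z = 694 on four 74 mm square posts — a table. The top surface is at 694 + 45 = 739 mm.


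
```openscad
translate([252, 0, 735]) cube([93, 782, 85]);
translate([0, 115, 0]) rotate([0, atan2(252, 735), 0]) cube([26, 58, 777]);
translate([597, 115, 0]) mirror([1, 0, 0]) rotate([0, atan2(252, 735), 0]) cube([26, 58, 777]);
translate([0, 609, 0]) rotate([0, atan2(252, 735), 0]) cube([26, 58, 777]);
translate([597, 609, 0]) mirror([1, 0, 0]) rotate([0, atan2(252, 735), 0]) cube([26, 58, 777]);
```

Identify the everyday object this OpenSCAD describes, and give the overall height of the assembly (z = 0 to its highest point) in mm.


A sawhorse. The overall height is 820 mm.

A beam across two mirrored pairs of raked legs — a sawhorse. The beam's underside is at z = 735 (matching the legs' vertical rise in atan2(252, 735)) and the beam is 85 mm tall, so its top is at 735 + 85 = 820 mm. The raked legs top out at the beam's underside, so that is the highest point.


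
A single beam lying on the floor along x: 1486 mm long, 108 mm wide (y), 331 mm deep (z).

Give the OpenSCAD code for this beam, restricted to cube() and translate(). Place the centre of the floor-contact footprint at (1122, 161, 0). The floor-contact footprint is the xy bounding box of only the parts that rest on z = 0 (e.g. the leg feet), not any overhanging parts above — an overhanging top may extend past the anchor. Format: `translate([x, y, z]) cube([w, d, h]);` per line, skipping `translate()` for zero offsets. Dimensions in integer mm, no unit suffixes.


translate([379, 107, 0]) cube([1486, 108, 331]);


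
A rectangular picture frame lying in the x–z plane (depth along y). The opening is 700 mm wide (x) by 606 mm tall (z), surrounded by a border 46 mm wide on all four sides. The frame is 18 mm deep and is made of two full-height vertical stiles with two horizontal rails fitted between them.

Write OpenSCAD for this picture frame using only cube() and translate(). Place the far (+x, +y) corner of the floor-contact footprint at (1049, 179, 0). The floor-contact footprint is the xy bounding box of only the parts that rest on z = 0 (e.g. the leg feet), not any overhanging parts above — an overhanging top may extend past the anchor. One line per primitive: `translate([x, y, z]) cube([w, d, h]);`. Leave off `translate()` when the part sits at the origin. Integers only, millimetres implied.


translate([257, 161, 0]) cube([46, 18, 698]);
translate([1003, 161, 0]) cube([46, 18, 698]);
translate([303, 161, 0]) cube([700, 18, 46]);
translate([303, 161, 652]) cube([700, 18, 46]);


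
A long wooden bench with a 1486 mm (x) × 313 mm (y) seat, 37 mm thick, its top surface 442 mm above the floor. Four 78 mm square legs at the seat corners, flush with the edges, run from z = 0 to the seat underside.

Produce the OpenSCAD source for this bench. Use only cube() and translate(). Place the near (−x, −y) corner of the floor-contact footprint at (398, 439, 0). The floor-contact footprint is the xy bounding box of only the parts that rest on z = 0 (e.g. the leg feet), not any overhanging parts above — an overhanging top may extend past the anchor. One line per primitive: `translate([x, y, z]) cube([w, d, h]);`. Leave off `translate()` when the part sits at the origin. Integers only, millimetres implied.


translate([398, 439, 405]) cube([1486, 313, 37]);
translate([398, 439, 0]) cube([78, 78, 405]);
translate([398, 674, 0]) cube([78, 78, 405]);
translate([1806, 439, 0]) cube([78, 78, 405]);
translate([1806, 674, 0]) cube([78, 78, 405]);


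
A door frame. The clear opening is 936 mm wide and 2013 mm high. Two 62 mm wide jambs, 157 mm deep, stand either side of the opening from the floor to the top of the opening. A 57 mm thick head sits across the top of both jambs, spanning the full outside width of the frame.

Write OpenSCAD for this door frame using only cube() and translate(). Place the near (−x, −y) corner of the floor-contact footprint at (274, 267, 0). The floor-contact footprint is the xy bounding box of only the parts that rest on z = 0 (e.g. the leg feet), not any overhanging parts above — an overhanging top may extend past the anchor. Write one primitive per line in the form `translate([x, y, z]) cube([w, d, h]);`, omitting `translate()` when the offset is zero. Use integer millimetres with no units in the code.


translate([274, 267, 0]) cube([62, 157, 2013]);
translate([1272, 267, 0]) cube([62, 157, 2013]);
translate([274, 267, 2013]) cube([1060, 157, 57]);


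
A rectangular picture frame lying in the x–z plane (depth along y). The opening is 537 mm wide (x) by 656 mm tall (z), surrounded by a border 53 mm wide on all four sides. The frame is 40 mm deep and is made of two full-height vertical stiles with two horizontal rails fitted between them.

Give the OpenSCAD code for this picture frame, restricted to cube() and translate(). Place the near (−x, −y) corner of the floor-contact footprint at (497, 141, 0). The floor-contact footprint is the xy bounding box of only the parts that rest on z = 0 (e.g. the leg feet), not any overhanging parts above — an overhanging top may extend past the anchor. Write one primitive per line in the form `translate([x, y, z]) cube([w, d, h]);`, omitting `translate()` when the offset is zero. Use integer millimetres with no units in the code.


translate([497, 141, 0]) cube([53, 40, 762]);
translate([1087, 141, 0]) cube([53, 40, 762]);
translate([550, 141, 0]) cube([537, 40, 53]);
translate([550, 141, 709]) cube([537, 40, 53]);


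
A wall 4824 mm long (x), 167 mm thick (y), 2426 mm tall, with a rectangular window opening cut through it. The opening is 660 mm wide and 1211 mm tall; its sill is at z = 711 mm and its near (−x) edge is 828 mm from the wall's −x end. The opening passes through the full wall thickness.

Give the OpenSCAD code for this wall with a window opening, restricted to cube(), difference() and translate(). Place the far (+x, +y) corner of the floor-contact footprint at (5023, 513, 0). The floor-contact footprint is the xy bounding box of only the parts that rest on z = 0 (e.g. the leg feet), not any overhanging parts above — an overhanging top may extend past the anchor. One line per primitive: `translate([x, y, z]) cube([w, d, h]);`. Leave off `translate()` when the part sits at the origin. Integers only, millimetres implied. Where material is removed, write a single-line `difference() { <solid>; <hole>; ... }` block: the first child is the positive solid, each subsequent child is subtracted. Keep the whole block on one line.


difference() { translate([199, 346, 0]) cube([4824, 167, 2426]); translate([1027, 346, 711]) cube([660, 167, 1211]); }


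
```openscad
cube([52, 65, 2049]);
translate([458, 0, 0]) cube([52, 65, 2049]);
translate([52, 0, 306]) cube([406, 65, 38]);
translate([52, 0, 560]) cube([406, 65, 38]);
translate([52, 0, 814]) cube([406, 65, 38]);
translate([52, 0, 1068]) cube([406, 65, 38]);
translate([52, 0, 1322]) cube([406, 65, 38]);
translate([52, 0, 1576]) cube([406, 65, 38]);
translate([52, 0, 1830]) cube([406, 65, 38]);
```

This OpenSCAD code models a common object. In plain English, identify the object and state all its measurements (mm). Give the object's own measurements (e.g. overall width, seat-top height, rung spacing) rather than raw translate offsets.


A straight ladder. Two 52×65 mm vertical rails, 2049 mm tall, stand 510 mm apart (outside-to-outside) with their front faces coplanar on the −y side. 7 rungs, each 65 mm deep and 38 mm tall, span between the inner faces of the rails, front faces flush with the rails. The lowest rung's underside is at z = 306 mm and rungs are spaced 254 mm apart (underside to underside).


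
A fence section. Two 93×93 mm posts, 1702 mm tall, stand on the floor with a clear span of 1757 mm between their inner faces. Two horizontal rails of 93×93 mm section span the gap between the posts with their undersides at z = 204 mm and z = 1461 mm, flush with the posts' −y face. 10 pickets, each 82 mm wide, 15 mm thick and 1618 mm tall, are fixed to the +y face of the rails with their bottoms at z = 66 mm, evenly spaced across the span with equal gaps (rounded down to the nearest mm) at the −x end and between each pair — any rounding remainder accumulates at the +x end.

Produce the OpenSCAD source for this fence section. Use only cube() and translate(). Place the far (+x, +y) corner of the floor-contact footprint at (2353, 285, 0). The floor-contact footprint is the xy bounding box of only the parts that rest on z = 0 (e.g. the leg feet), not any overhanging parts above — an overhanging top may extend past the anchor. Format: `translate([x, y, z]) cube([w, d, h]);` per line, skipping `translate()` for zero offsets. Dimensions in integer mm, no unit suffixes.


translate([410, 192, 0]) cube([93, 93, 1702]);
translate([2260, 192, 0]) cube([93, 93, 1702]);
translate([503, 192, 204]) cube([1757, 93, 93]);
translate([503, 192, 1461]) cube([1757, 93, 93]);
translate([588, 285, 66]) cube([82, 15, 1618]);
translate([755, 285, 66]) cube([82, 15, 1618]);
translate([922, 285, 66]) cube([82, 15, 1618]);
translate([1089, 285, 66]) cube([82, 15, 1618]);
translate([1256, 285, 66]) cube([82, 15, 1618]);
translate([1423, 285, 66]) cube([82, 15, 1618]);
translate([1590, 285, 66]) cube([82, 15, 1618]);
translate([1757, 285, 66]) cube([82, 15, 1618]);
translate([1924, 285, 66]) cube([82, 15, 1618]);
translate([2091, 285, 66]) cube([82, 15, 1618]);


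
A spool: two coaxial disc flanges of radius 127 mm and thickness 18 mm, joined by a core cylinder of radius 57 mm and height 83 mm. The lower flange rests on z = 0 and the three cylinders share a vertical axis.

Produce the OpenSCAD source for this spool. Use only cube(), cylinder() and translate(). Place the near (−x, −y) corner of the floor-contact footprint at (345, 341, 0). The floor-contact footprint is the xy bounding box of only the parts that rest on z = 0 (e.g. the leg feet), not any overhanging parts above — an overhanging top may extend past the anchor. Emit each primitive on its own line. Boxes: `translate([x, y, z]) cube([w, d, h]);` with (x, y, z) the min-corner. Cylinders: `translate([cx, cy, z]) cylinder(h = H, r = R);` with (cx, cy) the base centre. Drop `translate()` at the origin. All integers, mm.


translate([472, 468, 0]) cylinder(h = 18, r = 127);
translate([472, 468, 18]) cylinder(h = 83, r = 57);
translate([472, 468, 101]) cylinder(h = 18, r = 127);


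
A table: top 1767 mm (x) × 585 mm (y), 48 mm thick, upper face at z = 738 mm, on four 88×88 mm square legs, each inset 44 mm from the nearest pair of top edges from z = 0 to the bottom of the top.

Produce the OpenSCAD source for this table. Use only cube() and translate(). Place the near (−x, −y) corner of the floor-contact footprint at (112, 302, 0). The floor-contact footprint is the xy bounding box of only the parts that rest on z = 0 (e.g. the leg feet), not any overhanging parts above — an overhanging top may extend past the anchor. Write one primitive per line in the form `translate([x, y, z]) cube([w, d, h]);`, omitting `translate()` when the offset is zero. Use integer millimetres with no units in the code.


// leg_h = 738 - 48 = 690
translate([68, 258, 690]) cube([1767, 585, 48]);
translate([112, 302, 0]) cube([88, 88, 690]);
translate([1703, 302, 0]) cube([88, 88, 690]);
translate([112, 711, 0]) cube([88, 88, 690]);
translate([1703, 711, 0]) cube([88, 88, 690]);


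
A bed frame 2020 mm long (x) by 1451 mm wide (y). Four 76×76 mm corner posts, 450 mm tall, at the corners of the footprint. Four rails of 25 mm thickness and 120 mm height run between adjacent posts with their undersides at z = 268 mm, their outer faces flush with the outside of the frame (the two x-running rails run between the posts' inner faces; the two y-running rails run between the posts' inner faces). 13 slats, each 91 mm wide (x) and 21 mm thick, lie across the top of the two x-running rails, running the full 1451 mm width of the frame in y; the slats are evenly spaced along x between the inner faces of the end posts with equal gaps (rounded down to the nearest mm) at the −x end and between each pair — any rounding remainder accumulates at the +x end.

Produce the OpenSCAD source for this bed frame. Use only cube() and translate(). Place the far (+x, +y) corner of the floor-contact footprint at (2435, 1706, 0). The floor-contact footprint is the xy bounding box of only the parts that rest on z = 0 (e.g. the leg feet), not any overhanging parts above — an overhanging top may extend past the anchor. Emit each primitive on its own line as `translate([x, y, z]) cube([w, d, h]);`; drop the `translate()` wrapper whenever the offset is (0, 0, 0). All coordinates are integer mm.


translate([415, 255, 0]) cube([76, 76, 450]);
translate([415, 1630, 0]) cube([76, 76, 450]);
translate([2359, 255, 0]) cube([76, 76, 450]);
translate([2359, 1630, 0]) cube([76, 76, 450]);
translate([491, 255, 268]) cube([1868, 25, 120]);
translate([491, 1681, 268]) cube([1868, 25, 120]);
translate([415, 331, 268]) cube([25, 1299, 120]);
translate([2410, 331, 268]) cube([25, 1299, 120]);
translate([539, 255, 388]) cube([91, 1451, 21]);
translate([678, 255, 388]) cube([91, 1451, 21]);
translate([817, 255, 388]) cube([91, 1451, 21]);
translate([956, 255, 388]) cube([91, 1451, 21]);
translate([1095, 255, 388]) cube([91, 1451, 21]);
translate([1234, 255, 388]) cube([91, 1451, 21]);
translate([1373, 255, 388]) cube([91, 1451, 21]);
translate([1512, 255, 388]) cube([91, 1451, 21]);
translate([1651, 255, 388]) cube([91, 1451, 21]);
translate([1790, 255, 388]) cube([91, 1451, 21]);
translate([1929, 255, 388]) cube([91, 1451, 21]);
translate([2068, 255, 388]) cube([91, 1451, 21]);
translate([2207, 255, 388]) cube([91, 1451, 21]);


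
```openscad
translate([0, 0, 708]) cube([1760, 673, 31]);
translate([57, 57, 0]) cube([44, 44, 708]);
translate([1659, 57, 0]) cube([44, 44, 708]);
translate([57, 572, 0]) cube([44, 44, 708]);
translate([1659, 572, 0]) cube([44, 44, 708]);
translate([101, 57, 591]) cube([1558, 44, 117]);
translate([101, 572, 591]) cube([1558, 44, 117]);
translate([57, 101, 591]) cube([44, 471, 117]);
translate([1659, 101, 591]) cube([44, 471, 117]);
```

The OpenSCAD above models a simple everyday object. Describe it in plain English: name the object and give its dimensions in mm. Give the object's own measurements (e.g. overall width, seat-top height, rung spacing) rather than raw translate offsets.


A table: top 1760 mm (x) × 673 mm (y), 31 mm thick, upper face at z = 739 mm, on four 44×44 mm square legs, each inset 57 mm from the nearest pair of top edges from z = 0 to the bottom of the top. Four apron rails, 44 mm thick and 117 mm tall, run between adjacent legs with their top edges flush with the underside of the top and their outer faces flush with the legs' outer faces.


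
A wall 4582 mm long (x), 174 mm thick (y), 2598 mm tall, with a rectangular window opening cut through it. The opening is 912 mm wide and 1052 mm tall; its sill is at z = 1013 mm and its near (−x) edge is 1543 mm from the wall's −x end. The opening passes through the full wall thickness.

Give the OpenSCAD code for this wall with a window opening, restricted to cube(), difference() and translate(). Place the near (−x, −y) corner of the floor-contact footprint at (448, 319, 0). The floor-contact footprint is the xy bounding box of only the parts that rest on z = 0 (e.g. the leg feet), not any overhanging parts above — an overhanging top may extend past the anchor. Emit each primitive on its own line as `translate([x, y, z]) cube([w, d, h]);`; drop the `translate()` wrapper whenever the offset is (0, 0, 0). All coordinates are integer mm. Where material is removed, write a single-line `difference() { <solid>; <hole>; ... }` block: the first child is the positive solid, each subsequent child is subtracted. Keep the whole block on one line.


difference() { translate([448, 319, 0]) cube([4582, 174, 2598]); translate([1991, 319, 1013]) cube([912, 174, 1052]); }


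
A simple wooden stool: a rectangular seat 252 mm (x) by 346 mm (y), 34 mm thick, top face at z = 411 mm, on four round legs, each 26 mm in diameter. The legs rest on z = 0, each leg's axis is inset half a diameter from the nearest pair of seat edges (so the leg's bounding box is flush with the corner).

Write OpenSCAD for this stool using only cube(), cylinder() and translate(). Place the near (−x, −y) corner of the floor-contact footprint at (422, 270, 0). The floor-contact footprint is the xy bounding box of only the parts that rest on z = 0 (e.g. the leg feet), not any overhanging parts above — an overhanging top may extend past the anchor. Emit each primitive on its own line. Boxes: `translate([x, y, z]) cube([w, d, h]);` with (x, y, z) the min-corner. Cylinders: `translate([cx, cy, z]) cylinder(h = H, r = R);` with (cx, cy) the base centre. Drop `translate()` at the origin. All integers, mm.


// leg_h = 411 - 34 = 377
translate([422, 270, 377]) cube([252, 346, 34]);
translate([435, 283, 0]) cylinder(h = 377, r = 13);
translate([661, 283, 0]) cylinder(h = 377, r = 13);
translate([435, 603, 0]) cylinder(h = 377, r = 13);
translate([661, 603, 0]) cylinder(h = 377, r = 13);


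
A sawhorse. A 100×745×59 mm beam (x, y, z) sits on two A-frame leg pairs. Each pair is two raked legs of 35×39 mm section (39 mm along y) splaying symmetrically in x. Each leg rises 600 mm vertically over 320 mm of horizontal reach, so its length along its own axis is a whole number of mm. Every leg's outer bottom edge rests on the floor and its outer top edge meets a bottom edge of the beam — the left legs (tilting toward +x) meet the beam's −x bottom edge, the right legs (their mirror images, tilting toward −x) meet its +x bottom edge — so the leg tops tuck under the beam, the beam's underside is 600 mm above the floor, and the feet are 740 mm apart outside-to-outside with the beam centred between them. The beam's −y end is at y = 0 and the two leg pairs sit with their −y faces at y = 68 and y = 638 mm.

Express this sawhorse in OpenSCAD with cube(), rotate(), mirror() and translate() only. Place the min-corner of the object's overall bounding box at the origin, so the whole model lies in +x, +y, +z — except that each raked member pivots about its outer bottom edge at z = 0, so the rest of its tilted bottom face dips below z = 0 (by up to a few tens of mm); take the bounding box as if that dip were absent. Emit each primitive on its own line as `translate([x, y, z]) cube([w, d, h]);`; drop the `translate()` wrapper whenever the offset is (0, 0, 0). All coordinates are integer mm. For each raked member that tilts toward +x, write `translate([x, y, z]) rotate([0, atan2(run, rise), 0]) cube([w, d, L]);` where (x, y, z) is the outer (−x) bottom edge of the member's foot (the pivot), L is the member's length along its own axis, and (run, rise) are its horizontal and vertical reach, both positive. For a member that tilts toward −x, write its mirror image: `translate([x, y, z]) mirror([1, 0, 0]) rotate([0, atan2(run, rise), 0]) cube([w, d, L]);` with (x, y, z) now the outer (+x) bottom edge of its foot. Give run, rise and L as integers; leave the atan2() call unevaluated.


// leg length = √(320² + 600²) = 680
// right-leg outer foot x = 2·320 + 100 = 740
// beam min-corner = (320, 0, 600)
translate([320, 0, 600]) cube([100, 745, 59]);
translate([0, 68, 0]) rotate([0, atan2(320, 600), 0]) cube([35, 39, 680]);
translate([740, 68, 0]) mirror([1, 0, 0]) rotate([0, atan2(320, 600), 0]) cube([35, 39, 680]);
translate([0, 638, 0]) rotate([0, atan2(320, 600), 0]) cube([35, 39, 680]);
translate([740, 638, 0]) mirror([1, 0, 0]) rotate([0, atan2(320, 600), 0]) cube([35, 39, 680]);


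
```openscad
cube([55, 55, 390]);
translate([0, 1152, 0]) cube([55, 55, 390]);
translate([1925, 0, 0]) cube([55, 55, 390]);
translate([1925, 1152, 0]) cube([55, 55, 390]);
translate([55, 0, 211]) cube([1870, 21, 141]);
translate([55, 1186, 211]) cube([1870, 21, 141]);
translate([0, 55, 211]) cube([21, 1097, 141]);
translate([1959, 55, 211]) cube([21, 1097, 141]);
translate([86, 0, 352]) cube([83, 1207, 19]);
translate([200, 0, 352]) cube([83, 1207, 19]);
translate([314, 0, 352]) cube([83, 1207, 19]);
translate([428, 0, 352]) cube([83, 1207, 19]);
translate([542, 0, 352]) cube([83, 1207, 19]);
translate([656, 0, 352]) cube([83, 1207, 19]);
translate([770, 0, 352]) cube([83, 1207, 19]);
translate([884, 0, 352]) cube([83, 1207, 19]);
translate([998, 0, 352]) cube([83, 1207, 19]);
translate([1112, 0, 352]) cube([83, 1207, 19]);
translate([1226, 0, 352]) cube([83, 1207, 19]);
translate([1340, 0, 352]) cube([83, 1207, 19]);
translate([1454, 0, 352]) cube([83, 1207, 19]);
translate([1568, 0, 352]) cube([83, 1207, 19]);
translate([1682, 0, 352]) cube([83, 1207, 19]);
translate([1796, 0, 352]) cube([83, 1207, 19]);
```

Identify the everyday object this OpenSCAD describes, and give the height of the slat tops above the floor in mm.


A bed frame. The slat-top height is 371 mm.

Four posts, four rails, and a row of slats — a bed frame. Slats sit on the rails at z = 211 + 141 = 352; with slat thickness 19, the top is 371 mm.


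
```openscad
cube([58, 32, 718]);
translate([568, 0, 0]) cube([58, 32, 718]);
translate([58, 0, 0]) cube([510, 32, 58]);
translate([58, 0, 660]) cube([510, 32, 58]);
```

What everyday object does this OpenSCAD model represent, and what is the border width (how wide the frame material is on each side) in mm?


A picture frame. The border width is 58 mm.

Four thin pieces enclosing a rectangular opening — a picture frame. The two full-height stiles are 718 mm tall; the top rail sits at z = 660 and is 58 mm tall, so the border above the opening is 718 − 660 = 58 mm, matching the stile x-width.


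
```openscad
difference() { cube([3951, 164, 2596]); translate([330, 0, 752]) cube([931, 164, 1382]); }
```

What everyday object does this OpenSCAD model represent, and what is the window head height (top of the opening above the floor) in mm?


A wall with a window opening. The window head height is 2134 mm.

A wall with a rectangular opening subtracted — a window. Sill at z = 752, opening 1382 mm tall, so the head is at 752 + 1382 = 2134 mm.


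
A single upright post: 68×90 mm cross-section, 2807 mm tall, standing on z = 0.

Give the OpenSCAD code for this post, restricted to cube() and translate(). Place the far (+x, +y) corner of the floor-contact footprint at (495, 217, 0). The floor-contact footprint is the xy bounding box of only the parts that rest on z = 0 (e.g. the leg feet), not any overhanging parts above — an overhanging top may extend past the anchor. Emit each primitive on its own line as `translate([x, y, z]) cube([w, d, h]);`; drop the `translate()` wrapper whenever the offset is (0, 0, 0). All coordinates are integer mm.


translate([427, 127, 0]) cube([68, 90, 2807]);
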